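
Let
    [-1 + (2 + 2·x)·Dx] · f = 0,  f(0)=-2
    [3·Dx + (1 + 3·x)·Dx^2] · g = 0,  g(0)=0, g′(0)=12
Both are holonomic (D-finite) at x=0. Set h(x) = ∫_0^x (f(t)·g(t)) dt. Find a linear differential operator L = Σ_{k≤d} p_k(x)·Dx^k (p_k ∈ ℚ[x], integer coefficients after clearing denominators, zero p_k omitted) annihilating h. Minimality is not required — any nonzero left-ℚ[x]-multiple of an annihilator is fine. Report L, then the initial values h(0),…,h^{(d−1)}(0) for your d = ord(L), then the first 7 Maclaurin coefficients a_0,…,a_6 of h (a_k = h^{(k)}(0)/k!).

L = (-3 + 3·x)·Dx + (8 + 8·x)·Dx^2 + (4 + 20·x + 28·x^2 + 12·x^3)·Dx^3  (order 3).
h: a_k = 0, 0, -12, 8, -51/4, 24, -7883/160, …
ICs: h(0) = 0, h′(0) = 0, h′′(0) = -24.

f: a_k = -2, -1, 1/4, -1/8, 5/64, -7/128, 21/512, …
g: a_k = 0, 12, -18, 36, -81, 972/5, -486, …
f·g: L₀ = L_f ⊗_s L_g, ord ≤ 1·2.
h=∫₀ˣh₀: take L = L₀·Dx.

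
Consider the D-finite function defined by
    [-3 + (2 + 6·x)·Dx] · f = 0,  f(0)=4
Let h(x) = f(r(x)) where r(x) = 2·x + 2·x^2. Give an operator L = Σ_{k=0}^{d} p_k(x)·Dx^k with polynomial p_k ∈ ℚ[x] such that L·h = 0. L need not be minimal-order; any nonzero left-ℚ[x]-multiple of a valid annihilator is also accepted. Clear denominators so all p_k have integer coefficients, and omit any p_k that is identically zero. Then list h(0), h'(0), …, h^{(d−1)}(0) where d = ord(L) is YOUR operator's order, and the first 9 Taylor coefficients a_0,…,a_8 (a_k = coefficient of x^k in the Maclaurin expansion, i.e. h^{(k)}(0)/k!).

L = (-3 - 6·x) + (1 + 6·x + 6·x^2)·Dx  (order 1).
h: a_k = 4, 12, -6, 18, -117/2, 405/2, -2943/4, 11097/4, -344493/32, …
ICs: h(0) = 4.

f: a_k = 4, 6, -9/2, 27/4, -405/32, 1701/64, -15309/256, 72171/512, -2814669/8192, …
Change of var in L_f (x↦r) gives L₀.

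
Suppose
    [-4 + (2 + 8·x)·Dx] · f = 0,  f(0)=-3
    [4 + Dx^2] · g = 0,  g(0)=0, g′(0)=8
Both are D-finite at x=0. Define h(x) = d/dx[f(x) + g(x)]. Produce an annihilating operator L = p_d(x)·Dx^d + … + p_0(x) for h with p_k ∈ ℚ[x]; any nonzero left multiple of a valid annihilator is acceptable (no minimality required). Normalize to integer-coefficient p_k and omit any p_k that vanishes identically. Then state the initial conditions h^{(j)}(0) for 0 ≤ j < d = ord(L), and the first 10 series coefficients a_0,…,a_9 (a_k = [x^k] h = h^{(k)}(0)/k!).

L = (-32 - 16·x - 32·x^2) + (-4 - 24·x - 48·x^2 - 64·x^3)·Dx + (-8 - 4·x - 8·x^2)·Dx^2 + (-1 - 6·x - 12·x^2 - 16·x^3)·Dx^3  (order 3).
h: a_k = 2, 12, -52, 120, -1244/3, 1512, -249512/45, 20592, -24324284/315, 291720, …
ICs: h(0) = 2, h′(0) = 12, h′′(0) = -104.

f: a_k = -3, -6, 6, -12, 30, -84, 252, -792, 2574, -8580, …
g: a_k = 0, 8, 0, -16/3, 0, 16/15, 0, -32/315, 0, 16/2835, …
h₀=f+g: left-lcm gives L₀, ord ≤ 3.
h₀' ⇒ L via d/dx closure of L₀.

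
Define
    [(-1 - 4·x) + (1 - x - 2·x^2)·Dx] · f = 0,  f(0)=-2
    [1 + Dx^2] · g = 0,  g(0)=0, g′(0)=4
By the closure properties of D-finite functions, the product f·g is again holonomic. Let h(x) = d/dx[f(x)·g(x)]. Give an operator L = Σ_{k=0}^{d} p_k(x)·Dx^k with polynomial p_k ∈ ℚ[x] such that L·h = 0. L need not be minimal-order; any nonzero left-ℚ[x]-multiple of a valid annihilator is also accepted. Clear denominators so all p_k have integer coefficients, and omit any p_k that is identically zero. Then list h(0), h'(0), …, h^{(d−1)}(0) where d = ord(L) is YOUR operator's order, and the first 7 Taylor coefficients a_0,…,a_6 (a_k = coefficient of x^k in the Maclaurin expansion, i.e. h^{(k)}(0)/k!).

L = (31 - 2·x - 3·x^2 + 4·x^3 + 4·x^4) + (10 + 42·x + 12·x^2 + 16·x^3)·Dx + (-3 + 2·x + 5·x^2 + 4·x^3 + 4·x^4)·Dx^2  (order 2).
h: a_k = -8, -16, -68, -464/3, -1261/3, -4842/5, -41521/18, …
ICs: h(0) = -8, h′(0) = -16.

f: a_k = -2, -2, -6, -10, -22, -42, -86, …
g: a_k = 0, 4, 0, -2/3, 0, 1/30, 0, …
f·g: L₀ = L_f ⊗_s L_g, ord ≤ 1·2.
Differentiate: ansatz ord ≤ ord L₀ ⇒ L.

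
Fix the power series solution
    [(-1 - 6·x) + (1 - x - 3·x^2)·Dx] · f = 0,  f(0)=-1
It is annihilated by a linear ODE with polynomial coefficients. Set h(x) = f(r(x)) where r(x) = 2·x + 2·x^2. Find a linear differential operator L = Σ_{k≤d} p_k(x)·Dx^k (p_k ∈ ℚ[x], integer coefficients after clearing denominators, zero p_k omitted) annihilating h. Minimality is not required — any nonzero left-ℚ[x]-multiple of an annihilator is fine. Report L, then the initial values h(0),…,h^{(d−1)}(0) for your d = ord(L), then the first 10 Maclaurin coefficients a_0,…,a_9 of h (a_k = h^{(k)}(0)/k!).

f: a_k = -1, -1, -4, -7, -19, -40, -97, -217, -508, -1159, …
f∘r: x↦r, Dx↦Dx/r' in L_f ⇒ L₀.
L = (2 + 28·x + 72·x^2 + 48·x^3) + (-1 + 2·x + 14·x^2 + 24·x^3 + 12·x^4)·Dx  (order 1).
h: a_k = -1, -2, -18, -88, -488, -2664, -14488, -79040, -430704, -2347648, …
ICs: h(0) = -1.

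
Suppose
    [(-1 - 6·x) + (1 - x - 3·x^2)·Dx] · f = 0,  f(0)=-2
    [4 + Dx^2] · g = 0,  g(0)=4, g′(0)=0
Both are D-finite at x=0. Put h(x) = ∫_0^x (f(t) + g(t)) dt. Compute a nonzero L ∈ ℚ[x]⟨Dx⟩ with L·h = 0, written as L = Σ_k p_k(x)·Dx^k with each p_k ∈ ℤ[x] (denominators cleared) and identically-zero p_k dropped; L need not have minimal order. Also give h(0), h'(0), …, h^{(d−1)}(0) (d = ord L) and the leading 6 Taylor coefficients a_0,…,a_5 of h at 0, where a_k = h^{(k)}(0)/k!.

f: a_k = -2, -2, -8, -14, -38, -80, …
g: a_k = 4, 0, -8, 0, 8/3, 0, …
L₀ := lclm(L_f,L_g); ord L₀ ≤ 1+2.
h=∫h₀ ⇒ L = L₀·Dx.
L = (92 + 608·x + 512·x^2 + 1104·x^3 + 360·x^4 + 432·x^5)·Dx + (-24 + 4·x + 24·x^2 + 80·x^3 + 180·x^4 + 216·x^5 + 216·x^6)·Dx^2 + (23 + 152·x + 128·x^2 + 276·x^3 + 90·x^4 + 108·x^5)·Dx^3 + (-6 + x + 6·x^2 + 20·x^3 + 45·x^4 + 54·x^5 + 54·x^6)·Dx^4  (order 4).
h: a_k = 0, 2, -1, -16/3, -7/2, -106/15, …
ICs: h(0) = 0, h′(0) = 2, h′′(0) = -2, h′′′(0) = -32.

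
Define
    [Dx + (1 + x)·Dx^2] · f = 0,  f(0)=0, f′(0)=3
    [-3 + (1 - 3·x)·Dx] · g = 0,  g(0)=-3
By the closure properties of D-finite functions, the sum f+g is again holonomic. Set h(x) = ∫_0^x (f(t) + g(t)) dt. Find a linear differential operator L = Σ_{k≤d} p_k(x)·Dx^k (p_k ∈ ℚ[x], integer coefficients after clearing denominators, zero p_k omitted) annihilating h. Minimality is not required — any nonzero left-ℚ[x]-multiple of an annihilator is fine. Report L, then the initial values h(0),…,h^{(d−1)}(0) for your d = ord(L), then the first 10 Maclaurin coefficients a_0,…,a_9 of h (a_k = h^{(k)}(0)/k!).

f: a_k = 0, 3, -3/2, 1, -3/4, 3/5, -1/2, 3/7, -3/8, 1/3, …
g: a_k = -3, -9, -27, -81, -243, -729, -2187, -6561, -19683, -59049, …
Sum ⇒ L₀ = lclm(L_f,L_g) in ℚ(x)⟨Dx⟩.
h=∫₀ˣh₀: take L = L₀·Dx.
L = (-66 - 18·x)·Dx^2 + (-52 - 120·x - 36·x^2)·Dx^3 + (7 - 11·x - 27·x^2 - 9·x^3)·Dx^4  (order 4).
h: a_k = 0, -3, -3, -19/2, -20, -195/4, -607/5, -625/2, -11481/14, -52489/24, …
ICs: h(0) = 0, h′(0) = -3, h′′(0) = -6, h′′′(0) = -57.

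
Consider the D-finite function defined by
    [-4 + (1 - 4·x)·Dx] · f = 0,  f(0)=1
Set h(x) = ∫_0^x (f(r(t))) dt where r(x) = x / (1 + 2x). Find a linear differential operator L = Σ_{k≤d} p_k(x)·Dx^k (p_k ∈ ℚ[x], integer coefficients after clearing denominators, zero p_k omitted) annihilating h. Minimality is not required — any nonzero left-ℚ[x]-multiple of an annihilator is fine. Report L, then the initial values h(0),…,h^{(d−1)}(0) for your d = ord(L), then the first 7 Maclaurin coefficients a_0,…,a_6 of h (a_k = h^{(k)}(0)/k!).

f: a_k = 1, 4, 16, 64, 256, 1024, 4096, …
h₀=f(r): pull back L_f along r ⇒ L₀.
Integrate: L := L₀·Dx.
L = 4·Dx + (-1 + 4·x^2)·Dx^2  (order 2).
h: a_k = 0, 1, 2, 8/3, 4, 32/5, 32/3, …
ICs: h(0) = 0, h′(0) = 1.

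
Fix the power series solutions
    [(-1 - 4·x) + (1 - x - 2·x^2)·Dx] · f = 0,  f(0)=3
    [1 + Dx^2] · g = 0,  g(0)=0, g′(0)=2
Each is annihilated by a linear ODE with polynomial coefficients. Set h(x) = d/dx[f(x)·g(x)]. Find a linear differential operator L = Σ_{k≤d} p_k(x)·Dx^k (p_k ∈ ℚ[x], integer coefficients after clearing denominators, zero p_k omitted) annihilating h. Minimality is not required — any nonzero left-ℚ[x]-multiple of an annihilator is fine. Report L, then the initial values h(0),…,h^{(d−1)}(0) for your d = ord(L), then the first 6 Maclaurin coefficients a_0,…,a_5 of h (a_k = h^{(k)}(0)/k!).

f: a_k = 3, 3, 9, 15, 33, 63, …
g: a_k = 0, 2, 0, -1/3, 0, 1/60, …
L₀ := L_f ⊗_s L_g (sym. prod.), ord ≤ 2.
h₀' ⇒ L via d/dx closure of L₀.
L = (31 - 2·x - 3·x^2 + 4·x^3 + 4·x^4) + (10 + 42·x + 12·x^2 + 16·x^3)·Dx + (-3 + 2·x + 5·x^2 + 4·x^3 + 4·x^4)·Dx^2  (order 2).
h: a_k = 6, 12, 51, 116, 1261/4, 7263/10, …
ICs: h(0) = 6, h′(0) = 12.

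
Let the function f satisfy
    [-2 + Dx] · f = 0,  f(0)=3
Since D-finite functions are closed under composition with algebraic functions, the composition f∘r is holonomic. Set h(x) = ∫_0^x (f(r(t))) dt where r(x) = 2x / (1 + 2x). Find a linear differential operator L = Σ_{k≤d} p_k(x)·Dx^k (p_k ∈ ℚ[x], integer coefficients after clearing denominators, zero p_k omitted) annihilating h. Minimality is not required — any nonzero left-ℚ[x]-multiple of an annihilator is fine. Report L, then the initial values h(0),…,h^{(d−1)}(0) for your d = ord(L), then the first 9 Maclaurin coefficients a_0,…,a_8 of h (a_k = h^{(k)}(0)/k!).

f: a_k = 3, 6, 6, 4, 2, 4/5, 4/15, 8/105, 2/105, …
h₀=f(r): pull back L_f along r ⇒ L₀.
h=∫h₀ ⇒ L = L₀·Dx.
L = -4·Dx + (1 + 4·x + 4·x^2)·Dx^2  (order 2).
h: a_k = 0, 3, 6, 0, -4, 32/5, -32/5, 256/105, 160/21, …
ICs: h(0) = 0, h′(0) = 3.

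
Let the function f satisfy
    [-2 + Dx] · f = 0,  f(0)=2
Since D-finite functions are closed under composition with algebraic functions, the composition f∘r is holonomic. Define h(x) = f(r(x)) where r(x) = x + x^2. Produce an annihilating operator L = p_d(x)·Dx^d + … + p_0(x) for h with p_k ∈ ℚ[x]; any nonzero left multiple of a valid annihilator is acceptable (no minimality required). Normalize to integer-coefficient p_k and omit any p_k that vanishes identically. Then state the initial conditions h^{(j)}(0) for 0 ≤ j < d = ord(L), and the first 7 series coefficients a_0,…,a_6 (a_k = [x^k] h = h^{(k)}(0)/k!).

L = (-2 - 4·x) + Dx  (order 1).
h: a_k = 2, 4, 8, 32/3, 40/3, 208/15, 608/45, …
ICs: h(0) = 2.

f: a_k = 2, 4, 4, 8/3, 4/3, 8/15, 8/45, …
f∘r: x↦r, Dx↦Dx/r' in L_f ⇒ L₀.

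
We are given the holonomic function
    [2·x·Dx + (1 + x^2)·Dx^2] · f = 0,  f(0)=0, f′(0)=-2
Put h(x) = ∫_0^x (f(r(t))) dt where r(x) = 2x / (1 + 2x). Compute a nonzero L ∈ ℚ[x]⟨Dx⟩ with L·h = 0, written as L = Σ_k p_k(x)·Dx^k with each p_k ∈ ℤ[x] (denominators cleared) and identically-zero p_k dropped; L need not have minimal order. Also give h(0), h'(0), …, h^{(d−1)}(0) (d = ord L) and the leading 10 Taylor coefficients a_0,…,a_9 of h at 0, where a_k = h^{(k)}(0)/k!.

L = (4 + 16·x)·Dx^2 + (1 + 4·x + 8·x^2)·Dx^3  (order 3).
h: a_k = 0, 0, -2, 8/3, -8/3, 0, 128/15, -512/21, 256/7, 0, …
ICs: h(0) = 0, h′(0) = 0, h′′(0) = -4.

f: a_k = 0, -2, 0, 2/3, 0, -2/5, 0, 2/7, 0, -2/9, …
L₀ from L_f via x↦r, Dx↦r'^{-1}Dx.
h=∫₀ˣh₀: take L = L₀·Dx.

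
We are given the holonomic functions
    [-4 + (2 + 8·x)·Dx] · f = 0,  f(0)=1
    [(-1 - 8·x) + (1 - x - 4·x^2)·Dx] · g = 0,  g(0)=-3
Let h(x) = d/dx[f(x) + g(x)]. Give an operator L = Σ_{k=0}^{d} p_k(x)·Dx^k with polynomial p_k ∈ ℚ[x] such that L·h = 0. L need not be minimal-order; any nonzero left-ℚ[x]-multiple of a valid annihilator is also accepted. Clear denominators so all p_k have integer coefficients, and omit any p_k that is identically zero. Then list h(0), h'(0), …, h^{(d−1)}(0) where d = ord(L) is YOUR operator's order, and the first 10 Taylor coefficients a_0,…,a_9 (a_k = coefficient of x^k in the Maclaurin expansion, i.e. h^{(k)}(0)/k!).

f: a_k = 1, 2, -2, 4, -10, 28, -84, 264, -858, 2860, …
g: a_k = -3, -3, -15, -27, -87, -195, -543, -1323, -3495, -8787, …
L₀ := lclm(L_f,L_g); ord L₀ ≤ 1+1.
h=h₀': d/dx-closure on L₀ ⇒ L.
L = (-114 - 780·x - 2688·x^2 - 2688·x^3 - 3840·x^4) + (-21 - 420·x - 2778·x^2 - 7200·x^3 - 10272·x^4 - 11520·x^5)·Dx + (6 + 57·x + 153·x^2 + 4·x^3 - 816·x^4 - 2624·x^5 - 2560·x^6)·Dx^2  (order 2).
h: a_k = -1, -34, -69, -388, -835, -3762, -7413, -34824, -53343, -324910, …
ICs: h(0) = -1, h′(0) = -34.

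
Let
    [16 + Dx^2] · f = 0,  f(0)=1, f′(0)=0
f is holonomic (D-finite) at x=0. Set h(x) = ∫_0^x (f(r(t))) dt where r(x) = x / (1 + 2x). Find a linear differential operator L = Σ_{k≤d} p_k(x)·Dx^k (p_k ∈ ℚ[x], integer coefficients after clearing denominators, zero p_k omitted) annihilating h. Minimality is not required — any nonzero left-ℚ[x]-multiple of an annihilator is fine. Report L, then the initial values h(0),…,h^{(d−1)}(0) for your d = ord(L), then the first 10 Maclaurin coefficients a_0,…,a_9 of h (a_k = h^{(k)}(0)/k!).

f: a_k = 1, 0, -8, 0, 32/3, 0, -256/45, 0, 512/315, 0, …
Change of var in L_f (x↦r) gives L₀.
h=∫h₀ ⇒ L = L₀·Dx.
L = 16·Dx + (4 + 24·x + 48·x^2 + 32·x^3)·Dx^2 + (1 + 8·x + 24·x^2 + 32·x^3 + 16·x^4)·Dx^3  (order 3).
h: a_k = 0, 1, 0, -8/3, 8, -256/15, 256/9, -1408/45, -64/5, 602624/2835, …
ICs: h(0) = 0, h′(0) = 1, h′′(0) = 0.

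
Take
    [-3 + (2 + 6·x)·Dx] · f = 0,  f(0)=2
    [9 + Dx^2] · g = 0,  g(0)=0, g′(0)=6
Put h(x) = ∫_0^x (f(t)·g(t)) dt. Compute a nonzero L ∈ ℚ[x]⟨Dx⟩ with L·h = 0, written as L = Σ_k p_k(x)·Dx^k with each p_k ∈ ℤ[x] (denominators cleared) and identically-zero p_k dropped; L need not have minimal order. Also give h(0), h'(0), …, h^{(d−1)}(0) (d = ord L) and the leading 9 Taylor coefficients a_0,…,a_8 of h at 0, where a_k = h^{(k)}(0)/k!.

L = (63 + 216·x + 324·x^2)·Dx + (-12 - 36·x)·Dx^2 + (4 + 24·x + 36·x^2)·Dx^3  (order 3).
h: a_k = 0, 0, 6, 6, -63/8, -27/20, -513/320, 19683/2240, -238869/14336, …
ICs: h(0) = 0, h′(0) = 0, h′′(0) = 12.

f: a_k = 2, 3, -9/4, 27/8, -405/64, 1701/128, -15309/512, 72171/1024, -2814669/16384, …
g: a_k = 0, 6, 0, -9, 0, 81/20, 0, -243/280, 0, …
L₀ := L_f ⊗_s L_g (sym. prod.), ord ≤ 2.
h=∫h₀ ⇒ L = L₀·Dx.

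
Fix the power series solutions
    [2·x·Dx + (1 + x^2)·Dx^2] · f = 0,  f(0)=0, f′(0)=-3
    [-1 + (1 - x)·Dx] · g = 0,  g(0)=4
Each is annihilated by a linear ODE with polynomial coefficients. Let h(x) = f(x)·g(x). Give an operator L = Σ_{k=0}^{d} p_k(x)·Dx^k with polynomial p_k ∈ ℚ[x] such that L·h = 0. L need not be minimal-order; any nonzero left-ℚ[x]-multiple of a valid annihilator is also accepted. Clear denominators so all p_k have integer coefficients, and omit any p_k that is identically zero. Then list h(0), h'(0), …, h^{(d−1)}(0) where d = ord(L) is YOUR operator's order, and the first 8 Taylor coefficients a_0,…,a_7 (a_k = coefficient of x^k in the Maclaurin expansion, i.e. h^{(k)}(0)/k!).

f: a_k = 0, -3, 0, 1, 0, -3/5, 0, 3/7, …
g: a_k = 4, 4, 4, 4, 4, 4, 4, 4, …
f·g: L₀ = L_f ⊗_s L_g, ord ≤ 2·1.
L = 2·x + (2 - 2·x + 4·x^2)·Dx + (-1 + x - x^2 + x^3)·Dx^2  (order 2).
h: a_k = 0, -12, -12, -8, -8, -52/5, -52/5, -304/35, …
ICs: h(0) = 0, h′(0) = -12.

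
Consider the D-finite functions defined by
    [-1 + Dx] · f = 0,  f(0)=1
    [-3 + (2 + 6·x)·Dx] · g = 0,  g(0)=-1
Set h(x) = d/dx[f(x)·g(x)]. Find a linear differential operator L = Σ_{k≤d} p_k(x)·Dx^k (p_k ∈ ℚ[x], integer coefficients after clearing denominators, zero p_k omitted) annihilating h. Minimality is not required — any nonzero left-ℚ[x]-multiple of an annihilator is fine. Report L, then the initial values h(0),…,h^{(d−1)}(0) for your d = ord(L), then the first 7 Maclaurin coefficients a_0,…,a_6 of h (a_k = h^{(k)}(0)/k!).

L = (7 + 60·x + 36·x^2) + (-10 - 42·x - 36·x^2)·Dx  (order 1).
h: a_k = -5/2, -7/4, -71/16, 671/96, -16157/768, 88837/1536, -14933039/92160, …
ICs: h(0) = -5/2.

f: a_k = 1, 1, 1/2, 1/6, 1/24, 1/120, 1/720, …
g: a_k = -1, -3/2, 9/8, -27/16, 405/128, -1701/256, 15309/1024, …
h₀=f·g: eliminate ⇒ L₀, order ≤ 1·1.
h₀' ⇒ L via d/dx closure of L₀.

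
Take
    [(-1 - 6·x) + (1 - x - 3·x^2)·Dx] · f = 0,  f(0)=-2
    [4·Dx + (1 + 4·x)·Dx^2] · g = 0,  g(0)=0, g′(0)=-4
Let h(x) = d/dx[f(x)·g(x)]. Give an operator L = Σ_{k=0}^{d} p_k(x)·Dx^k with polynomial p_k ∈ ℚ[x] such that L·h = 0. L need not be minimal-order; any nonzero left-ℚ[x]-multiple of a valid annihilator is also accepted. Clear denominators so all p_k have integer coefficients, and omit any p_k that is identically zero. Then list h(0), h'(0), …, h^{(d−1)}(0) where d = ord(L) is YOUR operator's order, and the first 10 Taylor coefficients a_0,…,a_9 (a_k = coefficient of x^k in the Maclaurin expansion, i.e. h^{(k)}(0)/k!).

f: a_k = -2, -2, -8, -14, -38, -80, -194, -434, -1016, -2318, …
g: a_k = 0, -4, 8, -64/3, 64, -1024/5, 2048/3, -16384/7, 8192, -262144/9, …
L₀ := L_f ⊗_s L_g (sym. prod.), ord ≤ 2.
Derive L from L₀ (diff closure).
L = (218 + 1080·x + 2592·x^2) + (-1 + 142·x + 1224·x^2 + 2016·x^3)·Dx + (-5 - 39·x - 37·x^2 + 228·x^3 + 288·x^4)·Dx^2  (order 2).
h: a_k = 8, -16, 176, -1120/3, 7384/3, -34592/5, 525512/15, -12464192/105, 18405616/35, -17621968/9, …
ICs: h(0) = 8, h′(0) = -16.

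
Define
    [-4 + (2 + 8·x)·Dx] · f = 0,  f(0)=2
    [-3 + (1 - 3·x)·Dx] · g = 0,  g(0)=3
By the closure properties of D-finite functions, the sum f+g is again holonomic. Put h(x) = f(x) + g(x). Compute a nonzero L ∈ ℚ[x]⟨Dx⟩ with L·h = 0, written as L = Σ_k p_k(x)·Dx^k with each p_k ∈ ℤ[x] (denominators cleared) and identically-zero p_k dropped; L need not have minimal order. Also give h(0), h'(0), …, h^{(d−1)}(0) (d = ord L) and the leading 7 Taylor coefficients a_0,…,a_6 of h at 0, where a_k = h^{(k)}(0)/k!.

L = (48 + 108·x) + (-22 - 120·x - 324·x^2)·Dx + (1 + 19·x + 6·x^2 - 216·x^3)·Dx^2  (order 2).
h: a_k = 5, 13, 23, 89, 223, 785, 2019, …
ICs: h(0) = 5, h′(0) = 13.

f: a_k = 2, 4, -4, 8, -20, 56, -168, …
g: a_k = 3, 9, 27, 81, 243, 729, 2187, …
Sum ⇒ L₀ = lclm(L_f,L_g) in ℚ(x)⟨Dx⟩.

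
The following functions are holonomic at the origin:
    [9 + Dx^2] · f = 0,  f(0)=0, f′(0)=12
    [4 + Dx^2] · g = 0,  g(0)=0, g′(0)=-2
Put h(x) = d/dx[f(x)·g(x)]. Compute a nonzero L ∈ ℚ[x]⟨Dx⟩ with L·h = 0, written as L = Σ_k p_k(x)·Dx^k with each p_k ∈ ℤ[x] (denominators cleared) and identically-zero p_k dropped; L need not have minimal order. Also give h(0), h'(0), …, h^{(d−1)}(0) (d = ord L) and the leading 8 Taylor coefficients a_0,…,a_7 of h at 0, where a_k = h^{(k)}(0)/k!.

f: a_k = 0, 12, 0, -18, 0, 81/10, 0, -243/140, …
g: a_k = 0, -2, 0, 4/3, 0, -4/15, 0, 8/315, …
f·g: L₀ = L_f ⊗_s L_g, ord ≤ 2·2.
Differentiate: ansatz ord ≤ ord L₀ ⇒ L.
L = 25 + 26·Dx^2 + Dx^4  (order 4).
h: a_k = 0, -48, 0, 208, 0, -1302/5, 0, 16276/105, …
ICs: h(0) = 0, h′(0) = -48, h′′(0) = 0, h′′′(0) = 1248.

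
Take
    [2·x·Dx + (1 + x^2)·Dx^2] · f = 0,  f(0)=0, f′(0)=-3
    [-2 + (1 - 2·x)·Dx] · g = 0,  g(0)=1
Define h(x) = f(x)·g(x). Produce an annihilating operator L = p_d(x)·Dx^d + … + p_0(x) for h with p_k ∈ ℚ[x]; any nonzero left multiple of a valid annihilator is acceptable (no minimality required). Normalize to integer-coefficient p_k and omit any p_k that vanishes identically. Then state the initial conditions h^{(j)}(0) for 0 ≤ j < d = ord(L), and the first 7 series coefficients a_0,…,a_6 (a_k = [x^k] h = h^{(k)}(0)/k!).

L = 4·x + (4 - 2·x + 8·x^2)·Dx + (-1 + 2·x - x^2 + 2·x^3)·Dx^2  (order 2).
h: a_k = 0, -3, -6, -11, -22, -223/5, -446/5, …
ICs: h(0) = 0, h′(0) = -3.

f: a_k = 0, -3, 0, 1, 0, -3/5, 0, …
g: a_k = 1, 2, 4, 8, 16, 32, 64, …
Product ⇒ symmetric product L₀, ord ≤ 2.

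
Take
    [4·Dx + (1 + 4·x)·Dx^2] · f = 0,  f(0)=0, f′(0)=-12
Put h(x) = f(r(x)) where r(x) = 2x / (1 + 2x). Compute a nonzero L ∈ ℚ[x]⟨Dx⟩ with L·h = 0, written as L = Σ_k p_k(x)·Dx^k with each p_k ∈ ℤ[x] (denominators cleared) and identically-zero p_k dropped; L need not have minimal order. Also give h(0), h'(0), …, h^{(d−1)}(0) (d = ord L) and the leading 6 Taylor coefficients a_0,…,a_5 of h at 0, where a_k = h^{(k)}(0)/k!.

f: a_k = 0, -12, 24, -64, 192, -3072/5, …
Change of var in L_f (x↦r) gives L₀.
L = (12 + 40·x)·Dx + (1 + 12·x + 20·x^2)·Dx^2  (order 2).
h: a_k = 0, -24, 144, -992, 7488, -299904/5, …
ICs: h(0) = 0, h′(0) = -24.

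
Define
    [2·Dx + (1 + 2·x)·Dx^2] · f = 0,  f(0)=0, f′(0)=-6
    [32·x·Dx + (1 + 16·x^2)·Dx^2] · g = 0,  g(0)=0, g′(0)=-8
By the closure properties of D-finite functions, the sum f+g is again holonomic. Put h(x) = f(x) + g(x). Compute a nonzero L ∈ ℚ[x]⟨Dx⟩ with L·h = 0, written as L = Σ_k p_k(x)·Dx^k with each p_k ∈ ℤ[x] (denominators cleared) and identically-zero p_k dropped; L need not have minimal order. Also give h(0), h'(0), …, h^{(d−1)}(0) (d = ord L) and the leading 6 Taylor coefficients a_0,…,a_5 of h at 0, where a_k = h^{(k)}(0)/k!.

L = (-32 - 192·x + 1536·x^2 + 1024·x^3)·Dx + (-20 - 64·x + 576·x^2 + 3072·x^3 + 2048·x^4)·Dx^2 + (-1 + 14·x + 32·x^2 + 256·x^3 + 768·x^4 + 512·x^5)·Dx^3  (order 3).
h: a_k = 0, -14, 6, 104/3, 12, -2144/5, …
ICs: h(0) = 0, h′(0) = -14, h′′(0) = 12.

f: a_k = 0, -6, 6, -8, 12, -96/5, …
g: a_k = 0, -8, 0, 128/3, 0, -2048/5, …
f+g: L₀ = lclm(L_f,L_g), ord ≤ 2+2.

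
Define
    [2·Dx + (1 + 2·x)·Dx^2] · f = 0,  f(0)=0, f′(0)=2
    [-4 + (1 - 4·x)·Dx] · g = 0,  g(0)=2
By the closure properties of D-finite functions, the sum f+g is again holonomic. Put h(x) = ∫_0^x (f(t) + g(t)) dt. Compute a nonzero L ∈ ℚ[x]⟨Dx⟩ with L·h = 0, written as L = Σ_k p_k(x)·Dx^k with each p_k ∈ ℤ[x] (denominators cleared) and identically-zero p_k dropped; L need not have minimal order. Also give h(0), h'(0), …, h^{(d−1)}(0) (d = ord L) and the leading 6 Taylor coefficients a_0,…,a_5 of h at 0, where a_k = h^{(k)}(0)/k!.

L = (-128 - 64·x)·Dx^2 + (-44 - 224·x - 128·x^2)·Dx^3 + (5 - 6·x - 48·x^2 - 32·x^3)·Dx^4  (order 4).
h: a_k = 0, 2, 5, 10, 98/3, 508/5, …
ICs: h(0) = 0, h′(0) = 2, h′′(0) = 10, h′′′(0) = 60.

f: a_k = 0, 2, -2, 8/3, -4, 32/5, …
g: a_k = 2, 8, 32, 128, 512, 2048, …
Weyl lclm of L_f,L_g ⇒ L₀ (ord ≤ 3).
h=∫h₀ ⇒ L = L₀·Dx.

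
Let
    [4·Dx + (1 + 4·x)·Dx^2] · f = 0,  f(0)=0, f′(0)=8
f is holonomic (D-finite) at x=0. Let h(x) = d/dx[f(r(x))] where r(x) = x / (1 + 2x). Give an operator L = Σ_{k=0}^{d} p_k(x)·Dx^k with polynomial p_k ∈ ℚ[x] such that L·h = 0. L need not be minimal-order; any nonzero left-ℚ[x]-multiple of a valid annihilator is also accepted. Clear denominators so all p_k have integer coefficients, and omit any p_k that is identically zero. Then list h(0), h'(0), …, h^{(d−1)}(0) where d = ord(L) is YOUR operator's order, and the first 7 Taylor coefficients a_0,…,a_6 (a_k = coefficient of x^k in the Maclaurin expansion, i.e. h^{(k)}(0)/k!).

f: a_k = 0, 8, -16, 128/3, -128, 2048/5, -4096/3, …
Change of var in L_f (x↦r) gives L₀.
Derive L from L₀ (diff closure).
L = (8 + 24·x) + (1 + 8·x + 12·x^2)·Dx  (order 1).
h: a_k = 8, -64, 416, -2560, 15488, -93184, 559616, …
ICs: h(0) = 8.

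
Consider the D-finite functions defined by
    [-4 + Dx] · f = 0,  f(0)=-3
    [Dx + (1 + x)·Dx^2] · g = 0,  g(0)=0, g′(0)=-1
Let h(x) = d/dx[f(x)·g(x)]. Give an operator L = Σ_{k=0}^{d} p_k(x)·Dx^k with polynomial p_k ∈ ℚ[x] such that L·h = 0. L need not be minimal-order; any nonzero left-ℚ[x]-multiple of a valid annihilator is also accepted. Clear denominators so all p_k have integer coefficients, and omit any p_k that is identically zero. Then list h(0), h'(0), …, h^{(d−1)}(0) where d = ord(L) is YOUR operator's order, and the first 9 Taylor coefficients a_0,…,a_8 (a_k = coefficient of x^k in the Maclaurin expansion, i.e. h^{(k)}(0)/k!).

f: a_k = -3, -12, -24, -32, -32, -128/5, -256/15, -1024/105, -512/105, …
g: a_k = 0, -1, 1/2, -1/3, 1/4, -1/5, 1/6, -1/7, 1/8, …
f·g: L₀ = L_f ⊗_s L_g, ord ≤ 1·2.
Differentiate: ansatz ord ≤ ord L₀ ⇒ L.
L = (40 + 96·x + 64·x^2) + (-22 - 52·x - 32·x^2)·Dx + (3 + 7·x + 4·x^2)·Dx^2  (order 2).
h: a_k = 3, 21, 57, 93, 108, 97, 1067/15, 659/15, 1649/70, …
ICs: h(0) = 3, h′(0) = 21.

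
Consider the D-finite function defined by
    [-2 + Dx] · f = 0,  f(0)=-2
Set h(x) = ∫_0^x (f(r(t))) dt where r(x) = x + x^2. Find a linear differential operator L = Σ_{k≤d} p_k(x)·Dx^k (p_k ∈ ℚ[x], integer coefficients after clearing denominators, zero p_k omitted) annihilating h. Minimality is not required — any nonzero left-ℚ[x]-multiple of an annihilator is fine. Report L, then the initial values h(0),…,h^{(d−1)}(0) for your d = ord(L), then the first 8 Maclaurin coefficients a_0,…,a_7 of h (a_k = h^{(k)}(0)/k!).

f: a_k = -2, -4, -4, -8/3, -4/3, -8/15, -8/45, -16/315, …
L₀ from L_f via x↦r, Dx↦r'^{-1}Dx.
h=∫₀ˣh₀: take L = L₀·Dx.
L = (-2 - 4·x)·Dx + Dx^2  (order 2).
h: a_k = 0, -2, -2, -8/3, -8/3, -8/3, -104/45, -608/315, …
ICs: h(0) = 0, h′(0) = -2.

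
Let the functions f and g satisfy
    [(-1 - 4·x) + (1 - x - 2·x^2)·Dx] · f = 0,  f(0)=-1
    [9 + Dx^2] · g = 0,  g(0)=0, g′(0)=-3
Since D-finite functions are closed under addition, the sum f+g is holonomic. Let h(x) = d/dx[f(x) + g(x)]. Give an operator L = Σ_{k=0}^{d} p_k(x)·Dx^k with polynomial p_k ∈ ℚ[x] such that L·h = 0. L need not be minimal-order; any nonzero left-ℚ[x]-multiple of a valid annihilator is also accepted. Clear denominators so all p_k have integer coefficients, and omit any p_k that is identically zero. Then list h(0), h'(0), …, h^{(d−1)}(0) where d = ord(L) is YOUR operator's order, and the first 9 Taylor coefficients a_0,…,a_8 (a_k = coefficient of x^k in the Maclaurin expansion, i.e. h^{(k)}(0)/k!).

L = (954 + 3600·x + 8154·x^2 + 4140·x^3 + 5760·x^4 + 3888·x^5 + 2592·x^6) + (-117 - 369·x + 585·x^2 + 747·x^3 + 90·x^4 + 828·x^5 + 1512·x^6 + 864·x^7)·Dx + (106 + 400·x + 906·x^2 + 460·x^3 + 640·x^4 + 432·x^5 + 288·x^6)·Dx^2 + (-13 - 41·x + 65·x^2 + 83·x^3 + 10·x^4 + 92·x^5 + 168·x^6 + 96·x^7)·Dx^3  (order 3).
h: a_k = -4, -6, -3/2, -44, -921/8, -258, -47357/80, -1368, -13751307/4480, …
ICs: h(0) = -4, h′(0) = -6, h′′(0) = -3.

f: a_k = -1, -1, -3, -5, -11, -21, -43, -85, -171, …
g: a_k = 0, -3, 0, 9/2, 0, -81/40, 0, 243/560, 0, …
f+g: L₀ = lclm(L_f,L_g), ord ≤ 1+2.
h=h₀': d/dx-closure on L₀ ⇒ L.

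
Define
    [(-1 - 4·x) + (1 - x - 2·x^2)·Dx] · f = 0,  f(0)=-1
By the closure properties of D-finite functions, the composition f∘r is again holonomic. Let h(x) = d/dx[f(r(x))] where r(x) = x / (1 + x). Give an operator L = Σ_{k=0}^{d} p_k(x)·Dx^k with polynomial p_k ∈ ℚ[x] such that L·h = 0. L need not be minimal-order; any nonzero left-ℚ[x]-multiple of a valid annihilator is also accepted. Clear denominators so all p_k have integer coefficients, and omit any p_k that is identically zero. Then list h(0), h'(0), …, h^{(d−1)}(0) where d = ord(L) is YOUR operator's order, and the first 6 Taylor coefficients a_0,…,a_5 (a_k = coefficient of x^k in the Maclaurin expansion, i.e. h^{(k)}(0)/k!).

L = (4 + 12·x + 36·x^2 + 20·x^3) + (-1 - 7·x - 9·x^2 + 7·x^3 + 10·x^4)·Dx  (order 1).
h: a_k = -1, -4, 0, -16, 20, -72, …
ICs: h(0) = -1.

f: a_k = -1, -1, -3, -5, -11, -21, …
f∘r: x↦r, Dx↦Dx/r' in L_f ⇒ L₀.
h=h₀': d/dx-closure on L₀ ⇒ L.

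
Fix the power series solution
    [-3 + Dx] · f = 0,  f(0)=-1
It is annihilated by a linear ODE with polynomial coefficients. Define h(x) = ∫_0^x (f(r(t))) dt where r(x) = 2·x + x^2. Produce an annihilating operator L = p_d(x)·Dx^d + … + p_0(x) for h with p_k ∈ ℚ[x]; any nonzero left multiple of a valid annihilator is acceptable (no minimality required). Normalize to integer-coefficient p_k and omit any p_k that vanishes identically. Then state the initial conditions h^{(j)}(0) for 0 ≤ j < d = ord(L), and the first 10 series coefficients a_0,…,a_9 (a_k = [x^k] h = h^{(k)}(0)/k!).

f: a_k = -1, -3, -9/2, -9/2, -27/8, -81/40, -81/80, -243/560, -729/4480, -243/4480, …
h₀=f(r): pull back L_f along r ⇒ L₀.
∫: right-multiply L₀ by Dx.
L = (-6 - 6·x)·Dx + Dx^2  (order 2).
h: a_k = 0, -1, -3, -7, -27/2, -45/2, -333/10, -3123/70, -15363/280, -17529/280, …
ICs: h(0) = 0, h′(0) = -1.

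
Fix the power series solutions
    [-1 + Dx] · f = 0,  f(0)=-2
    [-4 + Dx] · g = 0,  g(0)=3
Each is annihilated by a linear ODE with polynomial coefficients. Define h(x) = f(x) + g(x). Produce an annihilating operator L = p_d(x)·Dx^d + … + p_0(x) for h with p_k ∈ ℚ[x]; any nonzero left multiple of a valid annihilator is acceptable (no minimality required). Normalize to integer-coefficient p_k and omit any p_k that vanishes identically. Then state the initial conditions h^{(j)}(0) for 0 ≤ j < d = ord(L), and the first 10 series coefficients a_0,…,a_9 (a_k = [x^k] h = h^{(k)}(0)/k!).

f: a_k = -2, -2, -1, -1/3, -1/12, -1/60, -1/360, -1/2520, -1/20160, -1/181440, …
g: a_k = 3, 12, 24, 32, 32, 128/5, 256/15, 1024/105, 512/105, 2048/945, …
Sum ⇒ L₀ = lclm(L_f,L_g) in ℚ(x)⟨Dx⟩.
L = 4 - 5·Dx + Dx^2  (order 2).
h: a_k = 1, 10, 23, 95/3, 383/12, 307/12, 6143/360, 4915/504, 98303/20160, 78643/36288, …
ICs: h(0) = 1, h′(0) = 10.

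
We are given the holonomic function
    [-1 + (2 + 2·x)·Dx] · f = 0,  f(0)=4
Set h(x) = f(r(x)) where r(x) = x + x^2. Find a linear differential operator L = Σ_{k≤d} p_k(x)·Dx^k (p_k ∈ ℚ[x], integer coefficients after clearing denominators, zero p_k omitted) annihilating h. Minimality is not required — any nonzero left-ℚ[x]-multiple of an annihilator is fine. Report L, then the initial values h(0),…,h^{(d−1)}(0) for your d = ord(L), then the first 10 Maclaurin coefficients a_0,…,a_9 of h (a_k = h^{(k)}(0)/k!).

L = (-1 - 2·x) + (2 + 2·x + 2·x^2)·Dx  (order 1).
h: a_k = 4, 2, 3/2, -3/4, 3/32, 15/64, -57/256, 21/512, 867/8192, -1893/16384, …
ICs: h(0) = 4.

f: a_k = 4, 2, -1/2, 1/4, -5/32, 7/64, -21/256, 33/512, -429/8192, 715/16384, …
L₀ from L_f via x↦r, Dx↦r'^{-1}Dx.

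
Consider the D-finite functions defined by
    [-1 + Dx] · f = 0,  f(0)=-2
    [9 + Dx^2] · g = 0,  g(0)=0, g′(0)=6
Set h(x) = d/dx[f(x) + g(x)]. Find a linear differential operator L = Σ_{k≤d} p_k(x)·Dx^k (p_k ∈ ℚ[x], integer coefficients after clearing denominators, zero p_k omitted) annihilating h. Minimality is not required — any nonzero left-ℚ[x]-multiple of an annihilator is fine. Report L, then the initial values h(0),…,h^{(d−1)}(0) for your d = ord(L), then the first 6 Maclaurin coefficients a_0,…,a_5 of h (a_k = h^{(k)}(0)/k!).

L = 9 - 9·Dx + Dx^2 - Dx^3  (order 3).
h: a_k = 4, -2, -28, -1/3, 121/6, -1/60, …
ICs: h(0) = 4, h′(0) = -2, h′′(0) = -56.

f: a_k = -2, -2, -1, -1/3, -1/12, -1/60, …
g: a_k = 0, 6, 0, -9, 0, 81/20, …
Weyl lclm of L_f,L_g ⇒ L₀ (ord ≤ 3).
h=h₀': d/dx-closure on L₀ ⇒ L.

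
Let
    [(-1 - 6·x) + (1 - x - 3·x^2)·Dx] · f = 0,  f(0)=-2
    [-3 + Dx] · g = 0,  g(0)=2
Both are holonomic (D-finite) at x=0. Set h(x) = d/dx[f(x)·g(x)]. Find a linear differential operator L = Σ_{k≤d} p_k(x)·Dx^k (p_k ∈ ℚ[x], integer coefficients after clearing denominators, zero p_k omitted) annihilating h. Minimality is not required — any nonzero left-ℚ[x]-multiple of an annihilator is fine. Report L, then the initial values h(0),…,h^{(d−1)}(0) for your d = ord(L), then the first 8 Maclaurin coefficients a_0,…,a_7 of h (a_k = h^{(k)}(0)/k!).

f: a_k = -2, -2, -8, -14, -38, -80, -194, -434, …
g: a_k = 2, 6, 9, 9, 27/4, 81/20, 81/40, 243/280, …
h₀=f·g: eliminate ⇒ L₀, order ≤ 1·1.
h₀' ⇒ L via d/dx closure of L₀.
L = (23 + 30·x - 45·x^2 - 54·x^3 + 81·x^4) + (-4 + x + 24·x^2 - 27·x^4)·Dx  (order 1).
h: a_k = -16, -92, -336, -1054, -3038, -84129/10, -112934/5, -8325841/140, …
ICs: h(0) = -16.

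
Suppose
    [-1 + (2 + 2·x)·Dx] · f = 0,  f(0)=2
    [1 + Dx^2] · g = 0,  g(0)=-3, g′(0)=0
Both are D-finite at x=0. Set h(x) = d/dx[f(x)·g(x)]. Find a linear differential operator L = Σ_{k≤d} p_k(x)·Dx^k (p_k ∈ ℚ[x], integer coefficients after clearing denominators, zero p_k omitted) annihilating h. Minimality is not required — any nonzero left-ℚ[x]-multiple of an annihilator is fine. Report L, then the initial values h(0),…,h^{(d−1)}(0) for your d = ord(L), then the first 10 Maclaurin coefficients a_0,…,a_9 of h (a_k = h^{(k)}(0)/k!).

f: a_k = 2, 1, -1/4, 1/8, -5/64, 7/128, -21/512, 33/1024, -429/16384, 715/32768, …
g: a_k = -3, 0, 3/2, 0, -1/8, 0, 1/240, 0, -1/13440, 0, …
Sym-product of L_f,L_g gives L₀ (≤ ord 2).
h₀' ⇒ L via d/dx closure of L₀.
L = (53 + 144·x + 136·x^2 + 64·x^3 + 16·x^4) + (-4 - 36·x - 48·x^2 - 16·x^3)·Dx + (28 + 88·x + 108·x^2 + 64·x^3 + 16·x^4)·Dx^2  (order 2).
h: a_k = -3, 15/2, 27/8, -25/16, -65/128, 349/1280, -2807/15360, 44047/215040, -242667/1146880, 1874467/8847360, …
ICs: h(0) = -3, h′(0) = 15/2.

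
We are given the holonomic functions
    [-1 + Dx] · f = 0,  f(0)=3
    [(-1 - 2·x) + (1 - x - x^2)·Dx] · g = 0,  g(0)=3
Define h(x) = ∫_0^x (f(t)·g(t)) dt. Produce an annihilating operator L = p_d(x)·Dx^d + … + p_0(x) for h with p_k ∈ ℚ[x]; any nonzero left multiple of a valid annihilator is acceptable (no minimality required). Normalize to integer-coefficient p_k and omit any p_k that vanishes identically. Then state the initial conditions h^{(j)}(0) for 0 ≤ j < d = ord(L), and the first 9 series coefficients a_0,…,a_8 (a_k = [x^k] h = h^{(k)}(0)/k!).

f: a_k = 3, 3, 3/2, 1/2, 1/8, 1/40, 1/240, 1/1680, 1/13440, …
g: a_k = 3, 3, 6, 9, 15, 24, 39, 63, 102, …
L₀ := L_f ⊗_s L_g (sym. prod.), ord ≤ 1.
Integrate: L := L₀·Dx.
L = (2 + x - x^2)·Dx + (-1 + x + x^2)·Dx^2  (order 2).
h: a_k = 0, 9, 9, 21/2, 51/4, 663/40, 893/40, 17347/560, 98221/2240, …
ICs: h(0) = 0, h′(0) = 9.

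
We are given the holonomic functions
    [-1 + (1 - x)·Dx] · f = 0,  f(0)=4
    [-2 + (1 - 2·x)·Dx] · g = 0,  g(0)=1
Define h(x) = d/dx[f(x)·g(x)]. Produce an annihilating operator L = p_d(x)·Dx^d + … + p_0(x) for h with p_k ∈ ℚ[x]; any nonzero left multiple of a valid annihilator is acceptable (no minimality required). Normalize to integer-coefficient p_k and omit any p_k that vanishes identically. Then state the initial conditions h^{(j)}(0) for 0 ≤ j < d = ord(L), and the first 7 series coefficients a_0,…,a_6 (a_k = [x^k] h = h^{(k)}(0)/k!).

f: a_k = 4, 4, 4, 4, 4, 4, 4, …
g: a_k = 1, 2, 4, 8, 16, 32, 64, …
L₀ := L_f ⊗_s L_g (sym. prod.), ord ≤ 1.
h=h₀': d/dx-closure on L₀ ⇒ L.
L = (14 - 36·x + 24·x^2) + (-3 + 13·x - 18·x^2 + 8·x^3)·Dx  (order 1).
h: a_k = 12, 56, 180, 496, 1260, 3048, 7140, …
ICs: h(0) = 12.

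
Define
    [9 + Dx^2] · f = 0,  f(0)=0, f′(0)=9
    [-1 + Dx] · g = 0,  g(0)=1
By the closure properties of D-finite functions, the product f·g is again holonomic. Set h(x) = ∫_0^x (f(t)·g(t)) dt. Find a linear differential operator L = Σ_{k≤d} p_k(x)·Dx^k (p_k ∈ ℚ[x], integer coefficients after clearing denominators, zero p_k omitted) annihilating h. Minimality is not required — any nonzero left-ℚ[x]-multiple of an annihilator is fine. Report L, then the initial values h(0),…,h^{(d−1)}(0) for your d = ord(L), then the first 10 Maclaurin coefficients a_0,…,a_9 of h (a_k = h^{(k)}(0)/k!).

L = 10·Dx - 2·Dx^2 + Dx^3  (order 3).
h: a_k = 0, 0, 9/2, 3, -9/4, -12/5, -1/20, 39/70, 83/560, -2/45, …
ICs: h(0) = 0, h′(0) = 0, h′′(0) = 9.

f: a_k = 0, 9, 0, -27/2, 0, 243/40, 0, -729/560, 0, 729/4480, …
g: a_k = 1, 1, 1/2, 1/6, 1/24, 1/120, 1/720, 1/5040, 1/40320, 1/362880, …
L₀ := L_f ⊗_s L_g (sym. prod.), ord ≤ 2.
h=∫h₀ ⇒ L = L₀·Dx.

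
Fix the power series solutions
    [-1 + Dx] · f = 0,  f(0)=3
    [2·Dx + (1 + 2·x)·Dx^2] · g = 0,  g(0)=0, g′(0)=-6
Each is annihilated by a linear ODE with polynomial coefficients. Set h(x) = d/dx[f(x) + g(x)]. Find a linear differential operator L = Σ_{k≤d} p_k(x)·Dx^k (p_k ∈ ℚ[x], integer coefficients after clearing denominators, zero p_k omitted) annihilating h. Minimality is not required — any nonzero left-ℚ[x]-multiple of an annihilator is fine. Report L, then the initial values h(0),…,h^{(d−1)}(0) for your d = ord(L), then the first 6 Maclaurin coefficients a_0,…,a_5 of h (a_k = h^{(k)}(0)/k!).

f: a_k = 3, 3, 3/2, 1/2, 1/8, 1/40, …
g: a_k = 0, -6, 6, -8, 12, -96/5, …
Sum ⇒ L₀ = lclm(L_f,L_g) in ℚ(x)⟨Dx⟩.
Derive L from L₀ (diff closure).
L = (-10 - 4·x) + (7 - 4·x - 4·x^2)·Dx + (3 + 8·x + 4·x^2)·Dx^2  (order 2).
h: a_k = -3, 15, -45/2, 97/2, -767/8, 7681/40, …
ICs: h(0) = -3, h′(0) = 15.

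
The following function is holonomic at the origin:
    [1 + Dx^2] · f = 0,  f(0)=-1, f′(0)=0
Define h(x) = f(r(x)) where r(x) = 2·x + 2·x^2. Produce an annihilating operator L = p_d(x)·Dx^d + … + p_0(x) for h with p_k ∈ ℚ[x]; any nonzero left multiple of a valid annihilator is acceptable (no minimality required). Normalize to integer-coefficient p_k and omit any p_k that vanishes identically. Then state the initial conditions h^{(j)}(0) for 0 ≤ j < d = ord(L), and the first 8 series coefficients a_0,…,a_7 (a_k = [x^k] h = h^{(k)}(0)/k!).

L = (4 + 24·x + 48·x^2 + 32·x^3) - 2·Dx + (1 + 2·x)·Dx^2  (order 2).
h: a_k = -1, 0, 2, 4, 4/3, -8/3, -176/45, -32/15, …
ICs: h(0) = -1, h′(0) = 0.

f: a_k = -1, 0, 1/2, 0, -1/24, 0, 1/720, 0, …
L₀ from L_f via x↦r, Dx↦r'^{-1}Dx.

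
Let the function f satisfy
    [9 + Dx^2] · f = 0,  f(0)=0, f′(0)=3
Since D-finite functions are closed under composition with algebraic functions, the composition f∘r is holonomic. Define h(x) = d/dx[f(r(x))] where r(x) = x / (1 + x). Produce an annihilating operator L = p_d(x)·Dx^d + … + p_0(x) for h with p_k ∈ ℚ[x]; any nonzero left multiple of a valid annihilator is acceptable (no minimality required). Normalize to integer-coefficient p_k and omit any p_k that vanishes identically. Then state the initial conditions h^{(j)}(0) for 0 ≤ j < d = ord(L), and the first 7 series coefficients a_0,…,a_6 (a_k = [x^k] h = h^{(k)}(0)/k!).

f: a_k = 0, 3, 0, -9/2, 0, 81/40, 0, …
Substitute x→r, Dx→(1/r')Dx; clear ⇒ L₀.
Derive L from L₀ (diff closure).
L = (15 + 12·x + 6·x^2) + (6 + 18·x + 18·x^2 + 6·x^3)·Dx + (1 + 4·x + 6·x^2 + 4·x^3 + x^4)·Dx^2  (order 2).
h: a_k = 3, -6, -9/2, 42, -879/8, 765/4, -19353/80, …
ICs: h(0) = 3, h′(0) = -6.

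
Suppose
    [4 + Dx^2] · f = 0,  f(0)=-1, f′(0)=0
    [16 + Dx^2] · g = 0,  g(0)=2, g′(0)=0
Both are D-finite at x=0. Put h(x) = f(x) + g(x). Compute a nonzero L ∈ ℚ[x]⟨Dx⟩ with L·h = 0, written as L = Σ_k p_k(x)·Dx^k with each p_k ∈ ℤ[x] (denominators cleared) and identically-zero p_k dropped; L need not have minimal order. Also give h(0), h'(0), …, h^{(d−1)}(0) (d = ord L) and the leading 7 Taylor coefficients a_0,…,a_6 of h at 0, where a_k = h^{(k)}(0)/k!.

L = 64 + 20·Dx^2 + Dx^4  (order 4).
h: a_k = 1, 0, -14, 0, 62/3, 0, -508/45, …
ICs: h(0) = 1, h′(0) = 0, h′′(0) = -28, h′′′(0) = 0.

f: a_k = -1, 0, 2, 0, -2/3, 0, 4/45, …
g: a_k = 2, 0, -16, 0, 64/3, 0, -512/45, …
Weyl lclm of L_f,L_g ⇒ L₀ (ord ≤ 4).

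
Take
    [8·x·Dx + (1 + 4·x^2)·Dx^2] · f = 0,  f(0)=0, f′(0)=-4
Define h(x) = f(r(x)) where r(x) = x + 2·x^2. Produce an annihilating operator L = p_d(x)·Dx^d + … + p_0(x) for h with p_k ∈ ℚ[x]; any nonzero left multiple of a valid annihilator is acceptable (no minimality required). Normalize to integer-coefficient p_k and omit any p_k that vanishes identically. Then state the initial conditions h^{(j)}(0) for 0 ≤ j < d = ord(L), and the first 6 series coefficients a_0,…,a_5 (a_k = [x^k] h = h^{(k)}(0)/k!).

L = (-4 + 8·x + 64·x^2 + 192·x^3 + 192·x^4)·Dx + (1 + 4·x + 4·x^2 + 32·x^3 + 80·x^4 + 64·x^5)·Dx^2  (order 2).
h: a_k = 0, -4, -8, 16/3, 32, 256/5, …
ICs: h(0) = 0, h′(0) = -4.

f: a_k = 0, -4, 0, 16/3, 0, -64/5, …
L₀ from L_f via x↦r, Dx↦r'^{-1}Dx.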